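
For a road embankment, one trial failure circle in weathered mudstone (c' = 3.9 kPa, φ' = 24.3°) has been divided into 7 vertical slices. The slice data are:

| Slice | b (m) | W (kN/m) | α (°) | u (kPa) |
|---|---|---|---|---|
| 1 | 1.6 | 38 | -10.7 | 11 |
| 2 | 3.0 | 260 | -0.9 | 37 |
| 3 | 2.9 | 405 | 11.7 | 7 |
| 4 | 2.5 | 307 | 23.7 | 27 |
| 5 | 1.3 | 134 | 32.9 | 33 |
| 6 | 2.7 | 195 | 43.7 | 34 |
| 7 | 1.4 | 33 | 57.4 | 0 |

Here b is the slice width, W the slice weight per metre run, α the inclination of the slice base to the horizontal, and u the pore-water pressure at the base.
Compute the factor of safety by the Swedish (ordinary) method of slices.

FS = 1.05

Ordinary method of slices: FS = Σ[c'·Δl_i + (W_i cosα_i − u_i·Δl_i)·tanφ'] / Σ W_i sinα_i, with Δl_i = b_i / cosα_i.
Slice 1: Δl = 1.6/cos(-10.7°) = 1.628 m; N'_1 = 38·cos(-10.7°) − 11·1.628 = 19.4; c'Δl = 6.35; W sinα = -7.1
Slice 2: Δl = 3.0/cos(-0.9°) = 3.000 m; N'_2 = 260·cos(-0.9°) − 37·3.000 = 149.0; c'Δl = 11.70; W sinα = -4.1
Slice 3: Δl = 2.9/cos11.7° = 2.962 m; N'_3 = 405·cos11.7° − 7·2.962 = 375.9; c'Δl = 11.55; W sinα = 82.1
Slice 4: Δl = 2.5/cos23.7° = 2.730 m; N'_4 = 307·cos23.7° − 27·2.730 = 207.4; c'Δl = 10.65; W sinα = 123.4
Slice 5: Δl = 1.3/cos32.9° = 1.548 m; N'_5 = 134·cos32.9° − 33·1.548 = 61.4; c'Δl = 6.04; W sinα = 72.8
Slice 6: Δl = 2.7/cos43.7° = 3.735 m; N'_6 = 195·cos43.7° − 34·3.735 = 14.0; c'Δl = 14.56; W sinα = 134.7
Slice 7: Δl = 1.4/cos57.4° = 2.599 m; N'_7 = 33·cos57.4° − 0·2.599 = 17.8; c'Δl = 10.13; W sinα = 27.8
Σc'Δl = 71.0 kN/m; ΣN' = 844.8 kN/m; ΣW sinα = 429.7 kN/m
Resisting = 71.0 + 844.8·tan24.3° = 71.0 + 381.5 = 452.4 kN/m
FS = 452.4 / 429.7 = 1.053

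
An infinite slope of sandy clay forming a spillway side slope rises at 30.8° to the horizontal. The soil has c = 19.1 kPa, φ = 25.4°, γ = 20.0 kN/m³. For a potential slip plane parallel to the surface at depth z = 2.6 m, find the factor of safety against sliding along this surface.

FS = 1.63

For an infinite slope with a slip plane parallel to the surface (no pore pressure): FS = [c + γz cos²β tanφ] / [γz sinβ cosβ].
γz = 20.0·2.6 = 52.00 kN/m²
Numerator = 19.1 + 52.00·cos²30.8°·tan25.4° = 19.1 + 52.00·0.7378·0.4748 = 37.318 kPa
Denominator = 52.00·sin30.8°·cos30.8° = 52.00·0.5120·0.8590 = 22.871 kPa
FS = 37.318 / 22.871 = 1.632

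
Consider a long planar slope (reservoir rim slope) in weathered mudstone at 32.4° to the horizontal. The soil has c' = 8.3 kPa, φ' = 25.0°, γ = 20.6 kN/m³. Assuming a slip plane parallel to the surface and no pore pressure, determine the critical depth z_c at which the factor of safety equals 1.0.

Setting FS = 1.00 in FS = [c' + γz cos²β tanφ'] / [γz sinβ cosβ] and solving for z:
z = c' / [γ cosβ (FS·sinβ − cosβ·tanφ')]
  = 8.3 / [20.6·cos32.4°·(1.00·sin32.4° − cos32.4°·tan25.0°)]
  = 8.3 / [20.6·0.8443·(1.00·0.5358 − 0.8443·0.4663)]
  = 8.3 / 2.4717 = 3.358 m

z_c = 3.36 m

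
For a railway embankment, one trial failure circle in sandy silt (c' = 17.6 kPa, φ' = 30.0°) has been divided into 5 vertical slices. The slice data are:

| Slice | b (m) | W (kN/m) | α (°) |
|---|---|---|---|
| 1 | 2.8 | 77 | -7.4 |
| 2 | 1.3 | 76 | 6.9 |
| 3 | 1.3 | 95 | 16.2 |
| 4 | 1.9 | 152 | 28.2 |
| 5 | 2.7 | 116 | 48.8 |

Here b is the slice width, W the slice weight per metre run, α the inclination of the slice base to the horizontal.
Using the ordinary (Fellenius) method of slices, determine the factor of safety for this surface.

Ordinary method of slices: FS = Σ[c'·Δl_i + (W_i cosα_i)·tanφ'] / Σ W_i sinα_i, with Δl_i = b_i / cosα_i.
Slice 1: Δl = 2.8/cos(-7.4°) = 2.824 m; N'_1 = 77·cos(-7.4°) = 76.4; c'Δl = 49.69; W sinα = -9.9
Slice 2: Δl = 1.3/cos6.9° = 1.309 m; N'_2 = 76·cos6.9° = 75.4; c'Δl = 23.05; W sinα = 9.1
Slice 3: Δl = 1.3/cos16.2° = 1.354 m; N'_3 = 95·cos16.2° = 91.2; c'Δl = 23.83; W sinα = 26.5
Slice 4: Δl = 1.9/cos28.2° = 2.156 m; N'_4 = 152·cos28.2° = 134.0; c'Δl = 37.94; W sinα = 71.8
Slice 5: Δl = 2.7/cos48.8° = 4.099 m; N'_5 = 116·cos48.8° = 76.4; c'Δl = 72.14; W sinα = 87.3
Σc'Δl = 206.7 kN/m; ΣN' = 453.4 kN/m; ΣW sinα = 184.8 kN/m
Resisting = 206.7 + 453.4·tan30.0° = 206.7 + 261.8 = 468.4 kN/m
FS = 468.4 / 184.8 = 2.534

FS = 2.53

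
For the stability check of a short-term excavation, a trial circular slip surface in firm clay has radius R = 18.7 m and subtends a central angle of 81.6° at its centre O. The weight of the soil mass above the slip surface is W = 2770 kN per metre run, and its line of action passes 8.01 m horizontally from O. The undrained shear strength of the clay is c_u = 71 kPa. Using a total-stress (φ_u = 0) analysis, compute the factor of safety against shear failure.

Taking moments about the centre O, the resisting moment is provided by the undrained shear strength acting along the arc:
Arc length L_a = R·θ = 18.7·(81.6°·π/180) = 18.7·1.4242 = 26.63 m
M_R = c_u·L_a·R = 71·26.63·18.7 = 35359.7 kN·m/m
M_D = W·d = 2770·8.01 = 22187.7 kN·m/m
FS = M_R / M_D = 35359.7 / 22187.7 = 1.594

FS = 1.59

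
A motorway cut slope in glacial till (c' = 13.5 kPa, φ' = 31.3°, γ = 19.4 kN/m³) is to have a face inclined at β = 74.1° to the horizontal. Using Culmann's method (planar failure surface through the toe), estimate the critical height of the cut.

H_c = 8.59 m

Culmann's analysis gives the critical failure plane at α_cr = (β + φ')/2 = (74.1 + 31.3)/2 = 52.7°, and the critical height
H_c = (4c'/γ) · sinβ cosφ' / [1 − cos(β − φ')]
    = (4·13.5/19.4) · sin74.1°·cos31.3° / [1 − cos(42.8°)]
    = 2.784 · 0.9617·0.8545 / [1 − 0.7337]
    = 2.784 · 0.8218 / 0.2663
    = 8.59 m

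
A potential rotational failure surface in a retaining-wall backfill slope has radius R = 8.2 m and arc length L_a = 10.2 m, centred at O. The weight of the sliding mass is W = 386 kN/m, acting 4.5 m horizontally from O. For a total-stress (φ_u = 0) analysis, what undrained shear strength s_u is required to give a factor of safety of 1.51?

FS = s_u·L_a·R / (W·d), so s_u = FS·W·d / (L_a·R).
s_u = 1.51·386·4.5 / (10.20·8.2) = 2622.9 / 83.64 = 31.36 kPa

s_u = 31.4 kPa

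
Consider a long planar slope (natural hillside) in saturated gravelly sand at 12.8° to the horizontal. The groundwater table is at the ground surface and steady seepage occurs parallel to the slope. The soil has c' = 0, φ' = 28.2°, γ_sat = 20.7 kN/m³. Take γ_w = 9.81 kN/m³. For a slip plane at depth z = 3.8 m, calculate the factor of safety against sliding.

With seepage parallel to the slope and the water table at the surface, the effective normal stress on the slip plane uses the buoyant unit weight γ' = γ_sat − γ_w while the driving shear stress uses γ_sat:
FS = [c' + γ' z cos²β tanφ'] / [γ_sat z sinβ cosβ]
(For c' = 0 this reduces to FS = (γ'/γ_sat)·tanφ'/tanβ.)
γ' = 20.7 − 9.81 = 10.89 kN/m³
Numerator = 0.0 + 10.89·3.8·cos²12.8°·tan28.2° = 0.0 + 10.89·3.8·0.9509·0.5362 = 21.100 kPa
Denominator = 20.7·3.8·sin12.8°·cos12.8° = 20.7·3.8·0.2215·0.9751 = 16.994 kPa
FS = 21.100 / 16.994 = 1.242

FS = 1.24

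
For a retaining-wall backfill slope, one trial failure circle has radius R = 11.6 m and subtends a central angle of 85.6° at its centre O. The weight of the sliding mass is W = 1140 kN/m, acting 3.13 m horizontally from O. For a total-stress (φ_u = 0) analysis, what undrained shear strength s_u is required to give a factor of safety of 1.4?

FS = s_u·L_a·R / (W·d), so s_u = FS·W·d / (L_a·R).
Arc length L_a = R·θ = 11.6·(85.6°·π/180) = 11.6·1.4940 = 17.33 m
s_u = 1.4·1140·3.13 / (17.33·11.6) = 4995.5 / 201.03 = 24.85 kPa

s_u = 24.8 kPa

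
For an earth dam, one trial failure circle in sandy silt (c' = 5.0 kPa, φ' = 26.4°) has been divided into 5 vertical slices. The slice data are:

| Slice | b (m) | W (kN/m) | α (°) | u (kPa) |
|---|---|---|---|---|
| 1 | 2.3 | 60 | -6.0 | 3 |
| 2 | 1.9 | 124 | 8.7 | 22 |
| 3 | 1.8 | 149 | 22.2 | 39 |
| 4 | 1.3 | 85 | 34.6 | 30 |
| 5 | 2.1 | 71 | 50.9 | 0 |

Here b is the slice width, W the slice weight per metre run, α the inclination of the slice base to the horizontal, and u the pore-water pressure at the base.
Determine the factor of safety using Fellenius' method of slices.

FS = 1.08

Ordinary method of slices: FS = Σ[c'·Δl_i + (W_i cosα_i − u_i·Δl_i)·tanφ'] / Σ W_i sinα_i, with Δl_i = b_i / cosα_i.
Slice 1: Δl = 2.3/cos(-6.0°) = 2.313 m; N'_1 = 60·cos(-6.0°) − 3·2.313 = 52.7; c'Δl = 11.56; W sinα = -6.3
Slice 2: Δl = 1.9/cos8.7° = 1.922 m; N'_2 = 124·cos8.7° − 22·1.922 = 80.3; c'Δl = 9.61; W sinα = 18.8
Slice 3: Δl = 1.8/cos22.2° = 1.944 m; N'_3 = 149·cos22.2° − 39·1.944 = 62.1; c'Δl = 9.72; W sinα = 56.3
Slice 4: Δl = 1.3/cos34.6° = 1.579 m; N'_4 = 85·cos34.6° − 30·1.579 = 22.6; c'Δl = 7.90; W sinα = 48.3
Slice 5: Δl = 2.1/cos50.9° = 3.330 m; N'_5 = 71·cos50.9° − 0·3.330 = 44.8; c'Δl = 16.65; W sinα = 55.1
Σc'Δl = 55.4 kN/m; ΣN' = 262.5 kN/m; ΣW sinα = 172.1 kN/m
Resisting = 55.4 + 262.5·tan26.4° = 55.4 + 130.3 = 185.8 kN/m
FS = 185.8 / 172.1 = 1.079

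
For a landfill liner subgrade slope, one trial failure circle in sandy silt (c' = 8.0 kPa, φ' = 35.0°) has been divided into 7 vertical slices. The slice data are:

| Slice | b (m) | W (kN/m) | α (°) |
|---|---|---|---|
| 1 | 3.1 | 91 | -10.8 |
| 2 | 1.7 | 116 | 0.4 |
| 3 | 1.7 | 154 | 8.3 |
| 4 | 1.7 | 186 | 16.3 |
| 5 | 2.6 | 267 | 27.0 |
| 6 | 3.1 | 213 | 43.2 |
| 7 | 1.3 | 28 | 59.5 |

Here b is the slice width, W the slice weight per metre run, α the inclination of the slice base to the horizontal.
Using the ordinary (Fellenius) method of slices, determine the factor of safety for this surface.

FS = 2.31

Ordinary method of slices: FS = Σ[c'·Δl_i + (W_i cosα_i)·tanφ'] / Σ W_i sinα_i, with Δl_i = b_i / cosα_i.
Slice 1: Δl = 3.1/cos(-10.8°) = 3.156 m; N'_1 = 91·cos(-10.8°) = 89.4; c'Δl = 25.25; W sinα = -17.1
Slice 2: Δl = 1.7/cos0.4° = 1.700 m; N'_2 = 116·cos0.4° = 116.0; c'Δl = 13.60; W sinα = 0.8
Slice 3: Δl = 1.7/cos8.3° = 1.718 m; N'_3 = 154·cos8.3° = 152.4; c'Δl = 13.74; W sinα = 22.2
Slice 4: Δl = 1.7/cos16.3° = 1.771 m; N'_4 = 186·cos16.3° = 178.5; c'Δl = 14.17; W sinα = 52.2
Slice 5: Δl = 2.6/cos27.0° = 2.918 m; N'_5 = 267·cos27.0° = 237.9; c'Δl = 23.34; W sinα = 121.2
Slice 6: Δl = 3.1/cos43.2° = 4.253 m; N'_6 = 213·cos43.2° = 155.3; c'Δl = 34.02; W sinα = 145.8
Slice 7: Δl = 1.3/cos59.5° = 2.561 m; N'_7 = 28·cos59.5° = 14.2; c'Δl = 20.49; W sinα = 24.1
Σc'Δl = 144.6 kN/m; ΣN' = 943.7 kN/m; ΣW sinα = 349.3 kN/m
Resisting = 144.6 + 943.7·tan35.0° = 144.6 + 660.8 = 805.4 kN/m
FS = 805.4 / 349.3 = 2.305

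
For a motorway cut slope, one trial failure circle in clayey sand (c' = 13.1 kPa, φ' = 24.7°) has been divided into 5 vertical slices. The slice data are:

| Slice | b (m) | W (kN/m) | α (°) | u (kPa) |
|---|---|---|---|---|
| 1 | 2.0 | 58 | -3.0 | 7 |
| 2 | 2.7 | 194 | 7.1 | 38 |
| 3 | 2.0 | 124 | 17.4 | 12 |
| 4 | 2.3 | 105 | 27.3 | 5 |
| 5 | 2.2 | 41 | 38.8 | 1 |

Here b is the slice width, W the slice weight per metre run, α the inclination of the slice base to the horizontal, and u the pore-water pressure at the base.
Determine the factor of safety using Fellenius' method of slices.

FS = 2.39

Ordinary method of slices: FS = Σ[c'·Δl_i + (W_i cosα_i − u_i·Δl_i)·tanφ'] / Σ W_i sinα_i, with Δl_i = b_i / cosα_i.
Slice 1: Δl = 2.0/cos(-3.0°) = 2.003 m; N'_1 = 58·cos(-3.0°) − 7·2.003 = 43.9; c'Δl = 26.24; W sinα = -3.0
Slice 2: Δl = 2.7/cos7.1° = 2.721 m; N'_2 = 194·cos7.1° − 38·2.721 = 89.1; c'Δl = 35.64; W sinα = 24.0
Slice 3: Δl = 2.0/cos17.4° = 2.096 m; N'_3 = 124·cos17.4° − 12·2.096 = 93.2; c'Δl = 27.46; W sinα = 37.1
Slice 4: Δl = 2.3/cos27.3° = 2.588 m; N'_4 = 105·cos27.3° − 5·2.588 = 80.4; c'Δl = 33.91; W sinα = 48.2
Slice 5: Δl = 2.2/cos38.8° = 2.823 m; N'_5 = 41·cos38.8° − 1·2.823 = 29.1; c'Δl = 36.98; W sinα = 25.7
Σc'Δl = 160.2 kN/m; ΣN' = 335.7 kN/m; ΣW sinα = 131.9 kN/m
Resisting = 160.2 + 335.7·tan24.7° = 160.2 + 154.4 = 314.6 kN/m
FS = 314.6 / 131.9 = 2.386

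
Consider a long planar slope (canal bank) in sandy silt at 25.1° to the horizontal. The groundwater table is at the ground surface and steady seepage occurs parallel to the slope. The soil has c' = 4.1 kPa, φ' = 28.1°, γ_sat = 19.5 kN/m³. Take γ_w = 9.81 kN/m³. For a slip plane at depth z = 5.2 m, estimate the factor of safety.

FS = 0.67

With seepage parallel to the slope and the water table at the surface, the effective normal stress on the slip plane uses the buoyant unit weight γ' = γ_sat − γ_w while the driving shear stress uses γ_sat:
FS = [c' + γ' z cos²β tanφ'] / [γ_sat z sinβ cosβ]
γ' = 19.5 − 9.81 = 9.69 kN/m³
Numerator = 4.1 + 9.69·5.2·cos²25.1°·tan28.1° = 4.1 + 9.69·5.2·0.8201·0.5340 = 26.163 kPa
Denominator = 19.5·5.2·sin25.1°·cos25.1° = 19.5·5.2·0.4242·0.9056 = 38.952 kPa
FS = 26.163 / 38.952 = 0.672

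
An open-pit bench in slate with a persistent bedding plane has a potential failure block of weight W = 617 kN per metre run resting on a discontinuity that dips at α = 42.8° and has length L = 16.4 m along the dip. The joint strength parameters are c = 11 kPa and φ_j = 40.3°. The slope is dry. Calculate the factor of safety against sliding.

Resolving the block weight along and normal to the plane and applying the Mohr–Coulomb strength on the joint:
N' = W cosα = 617·cos42.8° = 452.7 kN/m
Driving force T = W sinα = 617·sin42.8° = 419.2 kN/m
Resisting force R = c·L + N'·tanφ_j = 11·16.4 + 452.7·tan40.3° = 180.4 + 383.9 = 564.3 kN/m
FS = R / T = 564.3 / 419.2 = 1.346

FS = 1.35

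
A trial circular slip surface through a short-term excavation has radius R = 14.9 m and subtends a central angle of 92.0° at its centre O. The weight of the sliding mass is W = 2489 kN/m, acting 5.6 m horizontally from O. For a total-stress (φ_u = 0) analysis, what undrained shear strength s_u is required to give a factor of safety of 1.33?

FS = s_u·L_a·R / (W·d), so s_u = FS·W·d / (L_a·R).
Arc length L_a = R·θ = 14.9·(92.0°·π/180) = 14.9·1.6057 = 23.92 m
s_u = 1.33·2489·5.6 / (23.92·14.9) = 18538.1 / 356.48 = 52.00 kPa

s_u = 52.0 kPa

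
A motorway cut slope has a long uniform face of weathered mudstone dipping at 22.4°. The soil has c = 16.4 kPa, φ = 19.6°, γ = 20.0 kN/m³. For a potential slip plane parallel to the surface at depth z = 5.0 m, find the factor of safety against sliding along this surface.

FS = 1.33

For an infinite slope with a slip plane parallel to the surface (no pore pressure): FS = [c + γz cos²β tanφ] / [γz sinβ cosβ].
γz = 20.0·5.0 = 100.00 kN/m²
Numerator = 16.4 + 100.00·cos²22.4°·tan19.6° = 16.4 + 100.00·0.8548·0.3561 = 46.838 kPa
Denominator = 100.00·sin22.4°·cos22.4° = 100.00·0.3811·0.9245 = 35.232 kPa
FS = 46.838 / 35.232 = 1.329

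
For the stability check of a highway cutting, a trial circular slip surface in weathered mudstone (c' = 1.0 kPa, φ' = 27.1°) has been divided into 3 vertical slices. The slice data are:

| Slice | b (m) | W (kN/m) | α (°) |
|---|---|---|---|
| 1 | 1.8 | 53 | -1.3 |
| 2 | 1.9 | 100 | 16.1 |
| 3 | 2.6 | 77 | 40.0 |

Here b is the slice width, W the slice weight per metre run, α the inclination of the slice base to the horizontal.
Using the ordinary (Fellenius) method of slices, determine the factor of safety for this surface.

Ordinary method of slices: FS = Σ[c'·Δl_i + (W_i cosα_i)·tanφ'] / Σ W_i sinα_i, with Δl_i = b_i / cosα_i.
Slice 1: Δl = 1.8/cos(-1.3°) = 1.800 m; N'_1 = 53·cos(-1.3°) = 53.0; c'Δl = 1.80; W sinα = -1.2
Slice 2: Δl = 1.9/cos16.1° = 1.978 m; N'_2 = 100·cos16.1° = 96.1; c'Δl = 1.98; W sinα = 27.7
Slice 3: Δl = 2.6/cos40.0° = 3.394 m; N'_3 = 77·cos40.0° = 59.0; c'Δl = 3.39; W sinα = 49.5
Σc'Δl = 7.2 kN/m; ΣN' = 208.0 kN/m; ΣW sinα = 76.0 kN/m
Resisting = 7.2 + 208.0·tan27.1° = 7.2 + 106.5 = 113.6 kN/m
FS = 113.6 / 76.0 = 1.495

FS = 1.49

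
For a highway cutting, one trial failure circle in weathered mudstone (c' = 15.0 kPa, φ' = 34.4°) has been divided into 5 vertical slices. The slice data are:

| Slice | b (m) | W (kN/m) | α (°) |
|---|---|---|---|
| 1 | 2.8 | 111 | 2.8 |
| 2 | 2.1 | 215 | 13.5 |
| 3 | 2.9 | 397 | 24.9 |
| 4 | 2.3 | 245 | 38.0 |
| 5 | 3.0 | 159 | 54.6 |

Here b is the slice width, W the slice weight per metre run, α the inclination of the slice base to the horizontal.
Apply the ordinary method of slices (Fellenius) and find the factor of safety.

FS = 1.80

Ordinary method of slices: FS = Σ[c'·Δl_i + (W_i cosα_i)·tanφ'] / Σ W_i sinα_i, with Δl_i = b_i / cosα_i.
Slice 1: Δl = 2.8/cos2.8° = 2.803 m; N'_1 = 111·cos2.8° = 110.9; c'Δl = 42.05; W sinα = 5.4
Slice 2: Δl = 2.1/cos13.5° = 2.160 m; N'_2 = 215·cos13.5° = 209.1; c'Δl = 32.40; W sinα = 50.2
Slice 3: Δl = 2.9/cos24.9° = 3.197 m; N'_3 = 397·cos24.9° = 360.1; c'Δl = 47.96; W sinα = 167.2
Slice 4: Δl = 2.3/cos38.0° = 2.919 m; N'_4 = 245·cos38.0° = 193.1; c'Δl = 43.78; W sinα = 150.8
Slice 5: Δl = 3.0/cos54.6° = 5.179 m; N'_5 = 159·cos54.6° = 92.1; c'Δl = 77.68; W sinα = 129.6
Σc'Δl = 243.9 kN/m; ΣN' = 965.2 kN/m; ΣW sinα = 503.2 kN/m
Resisting = 243.9 + 965.2·tan34.4° = 243.9 + 660.9 = 904.7 kN/m
FS = 904.7 / 503.2 = 1.798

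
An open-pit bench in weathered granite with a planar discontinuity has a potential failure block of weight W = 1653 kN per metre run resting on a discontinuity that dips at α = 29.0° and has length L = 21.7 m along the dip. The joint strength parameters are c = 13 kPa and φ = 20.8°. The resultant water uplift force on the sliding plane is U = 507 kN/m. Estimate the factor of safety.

FS = 0.80

Resolving the block weight along and normal to the plane and applying the Mohr–Coulomb strength on the joint:
N' = W cosα − U = 1653·cos29.0° − 507 = 938.7 kN/m
Driving force T = W sinα = 1653·sin29.0° = 801.4 kN/m
Resisting force R = c·L + N'·tanφ = 13·21.7 + 938.7·tan20.8° = 282.1 + 356.6 = 638.7 kN/m
FS = R / T = 638.7 / 801.4 = 0.797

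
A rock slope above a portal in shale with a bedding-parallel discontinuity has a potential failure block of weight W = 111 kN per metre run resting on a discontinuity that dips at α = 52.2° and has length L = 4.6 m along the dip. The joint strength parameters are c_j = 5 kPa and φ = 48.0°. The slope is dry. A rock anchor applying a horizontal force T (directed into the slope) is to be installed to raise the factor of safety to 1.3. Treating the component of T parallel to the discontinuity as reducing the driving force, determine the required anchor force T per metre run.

T = 9 kN/m

Resolving forces along and normal to the sliding plane, with the horizontal anchor force T adding T·sinα to the effective normal force and T·cosα acting up the plane against the driving force:
FS = [c_jL + (W cosα + T sinα) tanφ] / [W sinα − T cosα]
Without the anchor: N' = 68.0 kN/m, driving T_d = 87.7 kN/m, resisting R = 5·4.6 + 68.0·tan48.0° = 98.6 kN/m, FS = 1.12.
Setting FS = 1.3 and solving for T:
1.3·(87.7 − T cos52.2°) = 98.6 + T sin52.2°·tan48.0°
T·(sin52.2°·tan48.0° + 1.3·cos52.2°) = 1.3·87.7 − 98.6
T·(0.7902·1.1106 + 1.3·0.6129) = 114.0 − 98.6 = 15.5
T·1.6743 = 15.5
T = 9.2 kN/m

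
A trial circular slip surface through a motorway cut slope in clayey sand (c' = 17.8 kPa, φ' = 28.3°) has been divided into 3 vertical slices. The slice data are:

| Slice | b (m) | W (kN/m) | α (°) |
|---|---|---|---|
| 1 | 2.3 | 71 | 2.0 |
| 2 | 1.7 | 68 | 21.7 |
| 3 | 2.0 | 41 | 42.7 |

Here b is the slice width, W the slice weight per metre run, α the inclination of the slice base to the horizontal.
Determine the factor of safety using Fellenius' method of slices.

Ordinary method of slices: FS = Σ[c'·Δl_i + (W_i cosα_i)·tanφ'] / Σ W_i sinα_i, with Δl_i = b_i / cosα_i.
Slice 1: Δl = 2.3/cos2.0° = 2.301 m; N'_1 = 71·cos2.0° = 71.0; c'Δl = 40.96; W sinα = 2.5
Slice 2: Δl = 1.7/cos21.7° = 1.830 m; N'_2 = 68·cos21.7° = 63.2; c'Δl = 32.57; W sinα = 25.1
Slice 3: Δl = 2.0/cos42.7° = 2.721 m; N'_3 = 41·cos42.7° = 30.1; c'Δl = 48.44; W sinα = 27.8
Σc'Δl = 122.0 kN/m; ΣN' = 164.3 kN/m; ΣW sinα = 55.4 kN/m
Resisting = 122.0 + 164.3·tan28.3° = 122.0 + 88.4 = 210.4 kN/m
FS = 210.4 / 55.4 = 3.797

FS = 3.80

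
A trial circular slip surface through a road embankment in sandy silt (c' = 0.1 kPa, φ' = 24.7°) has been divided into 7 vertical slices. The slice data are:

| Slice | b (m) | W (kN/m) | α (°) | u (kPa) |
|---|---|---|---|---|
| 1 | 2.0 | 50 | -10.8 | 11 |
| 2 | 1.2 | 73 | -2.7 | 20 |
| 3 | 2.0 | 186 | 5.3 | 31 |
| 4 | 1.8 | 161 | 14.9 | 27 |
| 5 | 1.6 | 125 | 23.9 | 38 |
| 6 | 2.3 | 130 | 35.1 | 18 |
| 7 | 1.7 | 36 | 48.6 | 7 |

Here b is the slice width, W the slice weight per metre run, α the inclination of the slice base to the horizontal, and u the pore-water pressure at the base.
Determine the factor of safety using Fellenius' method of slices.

Ordinary method of slices: FS = Σ[c'·Δl_i + (W_i cosα_i − u_i·Δl_i)·tanφ'] / Σ W_i sinα_i, with Δl_i = b_i / cosα_i.
Slice 1: Δl = 2.0/cos(-10.8°) = 2.036 m; N'_1 = 50·cos(-10.8°) − 11·2.036 = 26.7; c'Δl = 0.20; W sinα = -9.4
Slice 2: Δl = 1.2/cos(-2.7°) = 1.201 m; N'_2 = 73·cos(-2.7°) − 20·1.201 = 48.9; c'Δl = 0.12; W sinα = -3.4
Slice 3: Δl = 2.0/cos5.3° = 2.009 m; N'_3 = 186·cos5.3° − 31·2.009 = 122.9; c'Δl = 0.20; W sinα = 17.2
Slice 4: Δl = 1.8/cos14.9° = 1.863 m; N'_4 = 161·cos14.9° − 27·1.863 = 105.3; c'Δl = 0.19; W sinα = 41.4
Slice 5: Δl = 1.6/cos23.9° = 1.750 m; N'_5 = 125·cos23.9° − 38·1.750 = 47.8; c'Δl = 0.18; W sinα = 50.6
Slice 6: Δl = 2.3/cos35.1° = 2.811 m; N'_6 = 130·cos35.1° − 18·2.811 = 55.8; c'Δl = 0.28; W sinα = 74.8
Slice 7: Δl = 1.7/cos48.6° = 2.571 m; N'_7 = 36·cos48.6° − 7·2.571 = 5.8; c'Δl = 0.26; W sinα = 27.0
Σc'Δl = 1.4 kN/m; ΣN' = 413.2 kN/m; ΣW sinα = 198.2 kN/m
Resisting = 1.4 + 413.2·tan24.7° = 1.4 + 190.0 = 191.5 kN/m
FS = 191.5 / 198.2 = 0.966

FS = 0.97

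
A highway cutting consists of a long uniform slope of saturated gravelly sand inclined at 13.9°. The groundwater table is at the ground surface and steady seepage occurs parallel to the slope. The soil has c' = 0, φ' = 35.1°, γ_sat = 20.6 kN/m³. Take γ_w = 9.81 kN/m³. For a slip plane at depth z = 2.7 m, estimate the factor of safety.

With seepage parallel to the slope and the water table at the surface, the effective normal stress on the slip plane uses the buoyant unit weight γ' = γ_sat − γ_w while the driving shear stress uses γ_sat:
FS = [c' + γ' z cos²β tanφ'] / [γ_sat z sinβ cosβ]
(For c' = 0 this reduces to FS = (γ'/γ_sat)·tanφ'/tanβ.)
γ' = 20.6 − 9.81 = 10.79 kN/m³
Numerator = 0.0 + 10.79·2.7·cos²13.9°·tan35.1° = 0.0 + 10.79·2.7·0.9423·0.7028 = 19.293 kPa
Denominator = 20.6·2.7·sin13.9°·cos13.9° = 20.6·2.7·0.2402·0.9707 = 12.970 kPa
FS = 19.293 / 12.970 = 1.488

FS = 1.49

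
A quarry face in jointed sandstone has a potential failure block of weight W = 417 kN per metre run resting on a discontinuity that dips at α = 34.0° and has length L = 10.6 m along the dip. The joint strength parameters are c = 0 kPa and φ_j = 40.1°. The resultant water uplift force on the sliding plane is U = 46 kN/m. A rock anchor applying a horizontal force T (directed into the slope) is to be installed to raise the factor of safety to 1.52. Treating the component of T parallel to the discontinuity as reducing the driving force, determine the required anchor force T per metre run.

T = 59 kN/m

Resolving forces along and normal to the sliding plane, with the horizontal anchor force T adding T·sinα to the effective normal force and T·cosα acting up the plane against the driving force:
FS = [cL + (W cosα − U + T sinα) tanφ_j] / [W sinα − T cosα]
Without the anchor: N' = 299.7 kN/m, driving T_d = 233.2 kN/m, resisting R = 0·10.6 + 299.7·tan40.1° = 252.4 kN/m, FS = 1.08.
Setting FS = 1.52 and solving for T:
1.52·(233.2 − T cos34.0°) = 252.4 + T sin34.0°·tan40.1°
T·(sin34.0°·tan40.1° + 1.52·cos34.0°) = 1.52·233.2 − 252.4
T·(0.5592·0.8421 + 1.52·0.8290) = 354.4 − 252.4 = 102.1
T·1.7310 = 102.1
T = 59.0 kN/m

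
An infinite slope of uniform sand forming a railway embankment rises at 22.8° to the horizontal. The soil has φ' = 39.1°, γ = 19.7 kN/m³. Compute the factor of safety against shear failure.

For a dry cohesionless infinite slope the factor of safety is FS = tanφ' / tanβ.
FS = tan39.1° / tan22.8° = 0.8127 / 0.4204 = 1.933

FS = 1.93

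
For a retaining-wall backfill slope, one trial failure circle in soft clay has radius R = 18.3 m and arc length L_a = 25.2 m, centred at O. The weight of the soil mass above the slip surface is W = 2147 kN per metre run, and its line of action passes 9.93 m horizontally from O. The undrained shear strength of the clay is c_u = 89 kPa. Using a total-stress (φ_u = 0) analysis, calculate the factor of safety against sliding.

Taking moments about the centre O, the resisting moment is provided by the undrained shear strength acting along the arc:
M_R = c_u·L_a·R = 89·25.20·18.3 = 41043.2 kN·m/m
M_D = W·d = 2147·9.93 = 21319.7 kN·m/m
FS = M_R / M_D = 41043.2 / 21319.7 = 1.925

FS = 1.93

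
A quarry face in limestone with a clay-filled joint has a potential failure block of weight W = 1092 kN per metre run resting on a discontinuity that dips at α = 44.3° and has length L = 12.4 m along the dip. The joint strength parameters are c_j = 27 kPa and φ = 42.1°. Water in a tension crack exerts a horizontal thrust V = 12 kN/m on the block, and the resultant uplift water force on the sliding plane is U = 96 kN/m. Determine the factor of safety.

FS = 1.23

Resolving the block weight along and normal to the plane and applying the Mohr–Coulomb strength on the joint:
N' = W cosα − U − V sinα = 1092·cos44.3° − 96 − 12·sin44.3° = 677.2 kN/m
Driving force T = W sinα + V cosα = 1092·sin44.3° + 12·cos44.3° = 771.3 kN/m
Resisting force R = c_j·L + N'·tanφ = 27·12.4 + 677.2·tan42.1° = 334.8 + 611.9 = 946.7 kN/m
FS = R / T = 946.7 / 771.3 = 1.227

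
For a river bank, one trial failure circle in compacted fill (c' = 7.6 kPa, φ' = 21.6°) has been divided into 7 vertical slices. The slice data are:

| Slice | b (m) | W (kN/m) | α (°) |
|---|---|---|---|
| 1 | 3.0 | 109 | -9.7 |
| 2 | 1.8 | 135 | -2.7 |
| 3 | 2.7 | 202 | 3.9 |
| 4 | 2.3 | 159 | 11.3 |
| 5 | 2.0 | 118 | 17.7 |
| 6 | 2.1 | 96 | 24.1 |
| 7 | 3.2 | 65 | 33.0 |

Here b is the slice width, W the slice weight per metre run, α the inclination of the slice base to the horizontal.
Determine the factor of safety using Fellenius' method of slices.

Ordinary method of slices: FS = Σ[c'·Δl_i + (W_i cosα_i)·tanφ'] / Σ W_i sinα_i, with Δl_i = b_i / cosα_i.
Slice 1: Δl = 3.0/cos(-9.7°) = 3.044 m; N'_1 = 109·cos(-9.7°) = 107.4; c'Δl = 23.13; W sinα = -18.4
Slice 2: Δl = 1.8/cos(-2.7°) = 1.802 m; N'_2 = 135·cos(-2.7°) = 134.9; c'Δl = 13.70; W sinα = -6.4
Slice 3: Δl = 2.7/cos3.9° = 2.706 m; N'_3 = 202·cos3.9° = 201.5; c'Δl = 20.57; W sinα = 13.7
Slice 4: Δl = 2.3/cos11.3° = 2.345 m; N'_4 = 159·cos11.3° = 155.9; c'Δl = 17.83; W sinα = 31.2
Slice 5: Δl = 2.0/cos17.7° = 2.099 m; N'_5 = 118·cos17.7° = 112.4; c'Δl = 15.96; W sinα = 35.9
Slice 6: Δl = 2.1/cos24.1° = 2.301 m; N'_6 = 96·cos24.1° = 87.6; c'Δl = 17.48; W sinα = 39.2
Slice 7: Δl = 3.2/cos33.0° = 3.816 m; N'_7 = 65·cos33.0° = 54.5; c'Δl = 29.00; W sinα = 35.4
Σc'Δl = 137.7 kN/m; ΣN' = 854.3 kN/m; ΣW sinα = 130.6 kN/m
Resisting = 137.7 + 854.3·tan21.6° = 137.7 + 338.2 = 475.9 kN/m
FS = 475.9 / 130.6 = 3.643

FS = 3.64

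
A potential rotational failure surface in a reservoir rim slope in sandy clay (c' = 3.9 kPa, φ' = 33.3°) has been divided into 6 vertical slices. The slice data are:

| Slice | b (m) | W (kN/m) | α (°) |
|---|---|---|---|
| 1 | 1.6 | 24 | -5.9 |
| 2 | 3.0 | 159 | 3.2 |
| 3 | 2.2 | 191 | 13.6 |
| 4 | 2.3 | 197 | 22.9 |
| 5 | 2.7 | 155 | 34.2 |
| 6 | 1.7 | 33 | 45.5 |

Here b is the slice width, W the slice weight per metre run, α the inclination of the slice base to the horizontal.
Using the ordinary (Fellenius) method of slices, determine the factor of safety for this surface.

Ordinary method of slices: FS = Σ[c'·Δl_i + (W_i cosα_i)·tanφ'] / Σ W_i sinα_i, with Δl_i = b_i / cosα_i.
Slice 1: Δl = 1.6/cos(-5.9°) = 1.609 m; N'_1 = 24·cos(-5.9°) = 23.9; c'Δl = 6.27; W sinα = -2.5
Slice 2: Δl = 3.0/cos3.2° = 3.005 m; N'_2 = 159·cos3.2° = 158.8; c'Δl = 11.72; W sinα = 8.9
Slice 3: Δl = 2.2/cos13.6° = 2.263 m; N'_3 = 191·cos13.6° = 185.6; c'Δl = 8.83; W sinα = 44.9
Slice 4: Δl = 2.3/cos22.9° = 2.497 m; N'_4 = 197·cos22.9° = 181.5; c'Δl = 9.74; W sinα = 76.7
Slice 5: Δl = 2.7/cos34.2° = 3.264 m; N'_5 = 155·cos34.2° = 128.2; c'Δl = 12.73; W sinα = 87.1
Slice 6: Δl = 1.7/cos45.5° = 2.425 m; N'_6 = 33·cos45.5° = 23.1; c'Δl = 9.46; W sinα = 23.5
Σc'Δl = 58.7 kN/m; ΣN' = 701.1 kN/m; ΣW sinα = 238.6 kN/m
Resisting = 58.7 + 701.1·tan33.3° = 58.7 + 460.5 = 519.3 kN/m
FS = 519.3 / 238.6 = 2.176

FS = 2.18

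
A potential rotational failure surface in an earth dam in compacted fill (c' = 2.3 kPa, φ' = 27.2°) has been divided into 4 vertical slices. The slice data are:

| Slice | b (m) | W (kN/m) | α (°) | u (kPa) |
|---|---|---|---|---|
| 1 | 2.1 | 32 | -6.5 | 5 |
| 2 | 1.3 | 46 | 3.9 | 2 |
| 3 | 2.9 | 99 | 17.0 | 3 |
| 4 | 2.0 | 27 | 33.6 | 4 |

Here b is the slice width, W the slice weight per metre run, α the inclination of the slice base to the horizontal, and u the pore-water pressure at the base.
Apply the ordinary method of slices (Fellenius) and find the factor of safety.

FS = 2.40

Ordinary method of slices: FS = Σ[c'·Δl_i + (W_i cosα_i − u_i·Δl_i)·tanφ'] / Σ W_i sinα_i, with Δl_i = b_i / cosα_i.
Slice 1: Δl = 2.1/cos(-6.5°) = 2.114 m; N'_1 = 32·cos(-6.5°) − 5·2.114 = 21.2; c'Δl = 4.86; W sinα = -3.6
Slice 2: Δl = 1.3/cos3.9° = 1.303 m; N'_2 = 46·cos3.9° − 2·1.303 = 43.3; c'Δl = 3.00; W sinα = 3.1
Slice 3: Δl = 2.9/cos17.0° = 3.033 m; N'_3 = 99·cos17.0° − 3·3.033 = 85.6; c'Δl = 6.97; W sinα = 28.9
Slice 4: Δl = 2.0/cos33.6° = 2.401 m; N'_4 = 27·cos33.6° − 4·2.401 = 12.9; c'Δl = 5.52; W sinα = 14.9
Σc'Δl = 20.4 kN/m; ΣN' = 163.0 kN/m; ΣW sinα = 43.4 kN/m
Resisting = 20.4 + 163.0·tan27.2° = 20.4 + 83.8 = 104.1 kN/m
FS = 104.1 / 43.4 = 2.399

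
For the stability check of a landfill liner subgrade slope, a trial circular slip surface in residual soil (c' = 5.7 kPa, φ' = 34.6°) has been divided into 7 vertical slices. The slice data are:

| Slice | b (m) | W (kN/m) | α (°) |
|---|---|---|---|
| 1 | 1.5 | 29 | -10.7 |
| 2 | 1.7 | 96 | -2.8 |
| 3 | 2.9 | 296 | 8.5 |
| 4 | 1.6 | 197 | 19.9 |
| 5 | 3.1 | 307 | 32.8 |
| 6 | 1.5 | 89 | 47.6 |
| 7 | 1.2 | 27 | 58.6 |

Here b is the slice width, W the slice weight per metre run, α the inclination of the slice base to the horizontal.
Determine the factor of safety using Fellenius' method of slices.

Ordinary method of slices: FS = Σ[c'·Δl_i + (W_i cosα_i)·tanφ'] / Σ W_i sinα_i, with Δl_i = b_i / cosα_i.
Slice 1: Δl = 1.5/cos(-10.7°) = 1.527 m; N'_1 = 29·cos(-10.7°) = 28.5; c'Δl = 8.70; W sinα = -5.4
Slice 2: Δl = 1.7/cos(-2.8°) = 1.702 m; N'_2 = 96·cos(-2.8°) = 95.9; c'Δl = 9.70; W sinα = -4.7
Slice 3: Δl = 2.9/cos8.5° = 2.932 m; N'_3 = 296·cos8.5° = 292.7; c'Δl = 16.71; W sinα = 43.8
Slice 4: Δl = 1.6/cos19.9° = 1.702 m; N'_4 = 197·cos19.9° = 185.2; c'Δl = 9.70; W sinα = 67.1
Slice 5: Δl = 3.1/cos32.8° = 3.688 m; N'_5 = 307·cos32.8° = 258.1; c'Δl = 21.02; W sinα = 166.3
Slice 6: Δl = 1.5/cos47.6° = 2.225 m; N'_6 = 89·cos47.6° = 60.0; c'Δl = 12.68; W sinα = 65.7
Slice 7: Δl = 1.2/cos58.6° = 2.303 m; N'_7 = 27·cos58.6° = 14.1; c'Δl = 13.13; W sinα = 23.0
Σc'Δl = 91.6 kN/m; ΣN' = 934.5 kN/m; ΣW sinα = 355.8 kN/m
Resisting = 91.6 + 934.5·tan34.6° = 91.6 + 644.7 = 736.3 kN/m
FS = 736.3 / 355.8 = 2.069

FS = 2.07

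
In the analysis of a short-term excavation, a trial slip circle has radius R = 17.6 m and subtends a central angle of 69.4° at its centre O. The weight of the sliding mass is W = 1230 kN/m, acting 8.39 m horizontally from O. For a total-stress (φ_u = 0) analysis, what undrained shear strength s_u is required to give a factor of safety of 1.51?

s_u = 41.5 kPa

FS = s_u·L_a·R / (W·d), so s_u = FS·W·d / (L_a·R).
Arc length L_a = R·θ = 17.6·(69.4°·π/180) = 17.6·1.2113 = 21.32 m
s_u = 1.51·1230·8.39 / (21.32·17.6) = 15582.7 / 375.20 = 41.53 kPa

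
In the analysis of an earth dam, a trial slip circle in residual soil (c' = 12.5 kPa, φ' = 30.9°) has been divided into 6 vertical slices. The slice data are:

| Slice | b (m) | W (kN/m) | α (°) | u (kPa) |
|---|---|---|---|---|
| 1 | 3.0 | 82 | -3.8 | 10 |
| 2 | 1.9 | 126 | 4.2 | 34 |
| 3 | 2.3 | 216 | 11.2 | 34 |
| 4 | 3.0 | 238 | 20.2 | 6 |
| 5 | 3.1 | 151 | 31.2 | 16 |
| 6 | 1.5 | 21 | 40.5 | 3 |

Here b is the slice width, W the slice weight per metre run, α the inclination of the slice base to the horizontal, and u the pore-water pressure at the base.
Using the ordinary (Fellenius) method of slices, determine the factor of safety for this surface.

FS = 2.36

Ordinary method of slices: FS = Σ[c'·Δl_i + (W_i cosα_i − u_i·Δl_i)·tanφ'] / Σ W_i sinα_i, with Δl_i = b_i / cosα_i.
Slice 1: Δl = 3.0/cos(-3.8°) = 3.007 m; N'_1 = 82·cos(-3.8°) − 10·3.007 = 51.8; c'Δl = 37.58; W sinα = -5.4
Slice 2: Δl = 1.9/cos4.2° = 1.905 m; N'_2 = 126·cos4.2° − 34·1.905 = 60.9; c'Δl = 23.81; W sinα = 9.2
Slice 3: Δl = 2.3/cos11.2° = 2.345 m; N'_3 = 216·cos11.2° − 34·2.345 = 132.2; c'Δl = 29.31; W sinα = 42.0
Slice 4: Δl = 3.0/cos20.2° = 3.197 m; N'_4 = 238·cos20.2° − 6·3.197 = 204.2; c'Δl = 39.96; W sinα = 82.2
Slice 5: Δl = 3.1/cos31.2° = 3.624 m; N'_5 = 151·cos31.2° − 16·3.624 = 71.2; c'Δl = 45.30; W sinα = 78.2
Slice 6: Δl = 1.5/cos40.5° = 1.973 m; N'_6 = 21·cos40.5° − 3·1.973 = 10.1; c'Δl = 24.66; W sinα = 13.6
Σc'Δl = 200.6 kN/m; ΣN' = 530.2 kN/m; ΣW sinα = 219.8 kN/m
Resisting = 200.6 + 530.2·tan30.9° = 200.6 + 317.3 = 517.9 kN/m
FS = 517.9 / 219.8 = 2.357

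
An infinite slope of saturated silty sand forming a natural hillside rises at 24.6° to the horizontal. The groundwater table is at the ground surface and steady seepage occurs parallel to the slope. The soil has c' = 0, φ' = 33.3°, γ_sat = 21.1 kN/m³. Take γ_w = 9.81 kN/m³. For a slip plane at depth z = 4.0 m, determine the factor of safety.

FS = 0.77

With seepage parallel to the slope and the water table at the surface, the effective normal stress on the slip plane uses the buoyant unit weight γ' = γ_sat − γ_w while the driving shear stress uses γ_sat:
FS = [c' + γ' z cos²β tanφ'] / [γ_sat z sinβ cosβ]
(For c' = 0 this reduces to FS = (γ'/γ_sat)·tanφ'/tanβ.)
γ' = 21.1 − 9.81 = 11.29 kN/m³
Numerator = 0.0 + 11.29·4.0·cos²24.6°·tan33.3° = 0.0 + 11.29·4.0·0.8267·0.6569 = 24.524 kPa
Denominator = 21.1·4.0·sin24.6°·cos24.6° = 21.1·4.0·0.4163·0.9092 = 31.945 kPa
FS = 24.524 / 31.945 = 0.768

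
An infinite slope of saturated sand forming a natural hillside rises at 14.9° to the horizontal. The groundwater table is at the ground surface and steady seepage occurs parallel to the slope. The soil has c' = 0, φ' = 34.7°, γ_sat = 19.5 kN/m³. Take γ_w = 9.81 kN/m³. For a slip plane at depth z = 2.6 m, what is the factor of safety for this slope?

FS = 1.29

With seepage parallel to the slope and the water table at the surface, the effective normal stress on the slip plane uses the buoyant unit weight γ' = γ_sat − γ_w while the driving shear stress uses γ_sat:
FS = [c' + γ' z cos²β tanφ'] / [γ_sat z sinβ cosβ]
(For c' = 0 this reduces to FS = (γ'/γ_sat)·tanφ'/tanβ.)
γ' = 19.5 − 9.81 = 9.69 kN/m³
Numerator = 0.0 + 9.69·2.6·cos²14.9°·tan34.7° = 0.0 + 9.69·2.6·0.9339·0.6924 = 16.292 kPa
Denominator = 19.5·2.6·sin14.9°·cos14.9° = 19.5·2.6·0.2571·0.9664 = 12.598 kPa
FS = 16.292 / 12.598 = 1.293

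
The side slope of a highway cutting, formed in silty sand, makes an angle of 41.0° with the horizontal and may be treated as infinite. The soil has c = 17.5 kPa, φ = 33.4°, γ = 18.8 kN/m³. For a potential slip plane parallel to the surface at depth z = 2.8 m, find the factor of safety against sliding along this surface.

For an infinite slope with a slip plane parallel to the surface (no pore pressure): FS = [c + γz cos²β tanφ] / [γz sinβ cosβ].
γz = 18.8·2.8 = 52.64 kN/m²
Numerator = 17.5 + 52.64·cos²41.0°·tan33.4° = 17.5 + 52.64·0.5696·0.6594 = 37.270 kPa
Denominator = 52.64·sin41.0°·cos41.0° = 52.64·0.6561·0.7547 = 26.064 kPa
FS = 37.270 / 26.064 = 1.430

FS = 1.43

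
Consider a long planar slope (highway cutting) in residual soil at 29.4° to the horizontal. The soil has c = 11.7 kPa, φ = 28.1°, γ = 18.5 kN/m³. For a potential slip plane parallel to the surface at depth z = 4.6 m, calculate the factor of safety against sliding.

For an infinite slope with a slip plane parallel to the surface (no pore pressure): FS = [c + γz cos²β tanφ] / [γz sinβ cosβ].
γz = 18.5·4.6 = 85.10 kN/m²
Numerator = 11.7 + 85.10·cos²29.4°·tan28.1° = 11.7 + 85.10·0.7590·0.5340 = 46.189 kPa
Denominator = 85.10·sin29.4°·cos29.4° = 85.10·0.4909·0.8712 = 36.396 kPa
FS = 46.189 / 36.396 = 1.269

FS = 1.27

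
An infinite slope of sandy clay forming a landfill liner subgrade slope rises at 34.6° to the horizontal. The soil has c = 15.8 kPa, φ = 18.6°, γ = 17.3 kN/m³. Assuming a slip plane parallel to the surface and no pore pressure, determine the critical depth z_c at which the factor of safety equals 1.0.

z_c = 3.82 m

Setting FS = 1.00 in FS = [c + γz cos²β tanφ] / [γz sinβ cosβ] and solving for z:
z = c / [γ cosβ (FS·sinβ − cosβ·tanφ)]
  = 15.8 / [17.3·cos34.6°·(1.00·sin34.6° − cos34.6°·tan18.6°)]
  = 15.8 / [17.3·0.8231·(1.00·0.5678 − 0.8231·0.3365)]
  = 15.8 / 4.1415 = 3.815 m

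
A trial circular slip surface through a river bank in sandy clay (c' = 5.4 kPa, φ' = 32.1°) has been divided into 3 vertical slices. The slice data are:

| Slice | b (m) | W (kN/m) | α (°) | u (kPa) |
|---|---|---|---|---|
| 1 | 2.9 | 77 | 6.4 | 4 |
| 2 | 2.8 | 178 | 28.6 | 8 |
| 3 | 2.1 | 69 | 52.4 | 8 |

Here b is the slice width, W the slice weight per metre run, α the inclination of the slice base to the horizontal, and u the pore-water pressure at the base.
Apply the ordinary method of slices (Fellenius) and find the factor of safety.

FS = 1.24

Ordinary method of slices: FS = Σ[c'·Δl_i + (W_i cosα_i − u_i·Δl_i)·tanφ'] / Σ W_i sinα_i, with Δl_i = b_i / cosα_i.
Slice 1: Δl = 2.9/cos6.4° = 2.918 m; N'_1 = 77·cos6.4° − 4·2.918 = 64.8; c'Δl = 15.76; W sinα = 8.6
Slice 2: Δl = 2.8/cos28.6° = 3.189 m; N'_2 = 178·cos28.6° − 8·3.189 = 130.8; c'Δl = 17.22; W sinα = 85.2
Slice 3: Δl = 2.1/cos52.4° = 3.442 m; N'_3 = 69·cos52.4° − 8·3.442 = 14.6; c'Δl = 18.59; W sinα = 54.7
Σc'Δl = 51.6 kN/m; ΣN' = 210.2 kN/m; ΣW sinα = 148.5 kN/m
Resisting = 51.6 + 210.2·tan32.1° = 51.6 + 131.8 = 183.4 kN/m
FS = 183.4 / 148.5 = 1.235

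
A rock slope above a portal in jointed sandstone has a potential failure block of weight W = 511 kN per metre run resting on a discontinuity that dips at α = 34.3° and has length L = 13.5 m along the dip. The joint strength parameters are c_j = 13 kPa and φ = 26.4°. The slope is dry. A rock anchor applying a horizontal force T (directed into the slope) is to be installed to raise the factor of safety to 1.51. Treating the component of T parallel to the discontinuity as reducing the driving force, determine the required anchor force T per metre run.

Resolving forces along and normal to the sliding plane, with the horizontal anchor force T adding T·sinα to the effective normal force and T·cosα acting up the plane against the driving force:
FS = [c_jL + (W cosα + T sinα) tanφ] / [W sinα − T cosα]
Without the anchor: N' = 422.1 kN/m, driving T_d = 288.0 kN/m, resisting R = 13·13.5 + 422.1·tan26.4° = 385.1 kN/m, FS = 1.34.
Setting FS = 1.51 and solving for T:
1.51·(288.0 − T cos34.3°) = 385.1 + T sin34.3°·tan26.4°
T·(sin34.3°·tan26.4° + 1.51·cos34.3°) = 1.51·288.0 − 385.1
T·(0.5635·0.4964 + 1.51·0.8261) = 434.8 − 385.1 = 49.8
T·1.5271 = 49.8
T = 32.6 kN/m

T = 33 kN/m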